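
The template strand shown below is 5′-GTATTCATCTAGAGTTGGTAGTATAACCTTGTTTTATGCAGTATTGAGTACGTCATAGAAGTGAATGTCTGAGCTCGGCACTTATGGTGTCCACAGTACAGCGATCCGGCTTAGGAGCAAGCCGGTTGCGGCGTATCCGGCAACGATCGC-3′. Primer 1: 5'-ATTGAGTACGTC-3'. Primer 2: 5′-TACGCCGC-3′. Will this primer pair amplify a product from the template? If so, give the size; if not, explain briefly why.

Yes — a 93 bp product.

Primer 1 (ATTGAGTACGTC) matches the top strand at positions 43–54; it acts as a forward primer.
Primer 2's reverse complement is GCGGCGTA, matching the top strand at positions 128–135; it acts as a reverse primer.
The 3' ends face each other across positions 43–135, giving a 93 bp product.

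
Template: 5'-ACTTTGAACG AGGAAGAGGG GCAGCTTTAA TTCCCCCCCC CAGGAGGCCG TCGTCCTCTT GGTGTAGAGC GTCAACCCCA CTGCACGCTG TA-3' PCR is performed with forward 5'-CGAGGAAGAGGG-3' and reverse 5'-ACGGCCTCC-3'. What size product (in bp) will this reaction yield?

The forward primer matches the template at positions 9–20.
Reverse complement of the reverse primer: GGAGGCCGT. This occurs on the top strand at positions 43–51.
Product length = (reverse-primer end) − (forward-primer start) + 1 = 51 − 9 + 1 = 43 bp.

43 bp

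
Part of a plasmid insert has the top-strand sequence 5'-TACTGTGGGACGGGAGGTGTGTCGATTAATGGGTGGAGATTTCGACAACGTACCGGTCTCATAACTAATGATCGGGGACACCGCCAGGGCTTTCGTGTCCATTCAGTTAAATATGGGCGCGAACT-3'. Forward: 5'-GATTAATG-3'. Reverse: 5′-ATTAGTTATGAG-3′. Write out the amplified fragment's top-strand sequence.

5'-GATTAATGGGTGGAGATTTCGACAACGTACCGGTCTCATAACTAAT-3'

The forward primer matches the template at positions 24–31.
Taking the reverse complement of ATTAGTTATGAG gives CTCATAACTAAT, found at positions 58–69 on the template; the primer anneals here to the top strand with its 3' end pointing upstream.
The product is the template from position 24 through 69 (46 bp).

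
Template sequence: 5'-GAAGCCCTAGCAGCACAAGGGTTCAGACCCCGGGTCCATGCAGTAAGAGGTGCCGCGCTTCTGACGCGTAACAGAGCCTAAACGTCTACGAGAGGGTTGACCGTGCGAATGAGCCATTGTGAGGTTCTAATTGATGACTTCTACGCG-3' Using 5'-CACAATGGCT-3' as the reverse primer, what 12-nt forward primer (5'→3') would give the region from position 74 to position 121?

The reverse primer's reverse complement AGCCATTGTG matches the template at positions 112–121; the product starts at position 74.
The forward primer is identical to the top strand over positions 74–85: GAGCCTAAACGT.

5'-GAGCCTAAACGT-3'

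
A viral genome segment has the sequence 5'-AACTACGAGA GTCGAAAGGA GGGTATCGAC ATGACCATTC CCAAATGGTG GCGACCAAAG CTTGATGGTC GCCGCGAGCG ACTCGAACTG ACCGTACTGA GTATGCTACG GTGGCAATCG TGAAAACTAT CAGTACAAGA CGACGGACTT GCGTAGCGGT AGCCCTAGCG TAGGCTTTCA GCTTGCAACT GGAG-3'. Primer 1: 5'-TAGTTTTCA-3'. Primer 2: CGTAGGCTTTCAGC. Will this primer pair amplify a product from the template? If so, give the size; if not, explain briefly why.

Primer 1 (TAGTTTTCA) has reverse complement TGAAAACTA, which matches the top strand at positions 121–129; primer 1 anneals to the top strand there with its 3' end pointing upstream toward position 121.
Primer 2 (CGTAGGCTTTCAGC) matches the top strand directly at positions 169–182; it anneals to the bottom strand with its 3' end pointing downstream toward position 182.
The 3' ends diverge (primer 1 extends toward position 1, primer 2 toward position 194), so the primers never converge on a shared product.

No product — the primers' 3' ends point away from each other.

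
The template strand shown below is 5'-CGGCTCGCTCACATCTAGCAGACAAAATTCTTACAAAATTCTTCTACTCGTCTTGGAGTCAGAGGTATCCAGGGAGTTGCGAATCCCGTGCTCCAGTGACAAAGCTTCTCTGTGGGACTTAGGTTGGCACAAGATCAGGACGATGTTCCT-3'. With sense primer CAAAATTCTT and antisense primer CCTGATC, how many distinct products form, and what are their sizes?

The forward primer CAAAATTCTT matches the top strand at positions 23–32, 34–43.
The reverse primer's reverse complement is GATCAGG, matching at positions 133–139.
Each forward site pairs with the reverse site to give a product ending at position 139: sizes 117, 106 bp.

Two products: 117 bp, 106 bp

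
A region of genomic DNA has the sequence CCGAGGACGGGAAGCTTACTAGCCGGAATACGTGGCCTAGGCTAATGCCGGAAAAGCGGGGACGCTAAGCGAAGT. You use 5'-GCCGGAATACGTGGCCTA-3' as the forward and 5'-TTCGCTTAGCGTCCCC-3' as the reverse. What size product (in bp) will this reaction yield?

52 bp

Forward primer GCCGGAATACGTGGCCTA is found on the top strand at positions 22–39.
Taking the reverse complement of TTCGCTTAGCGTCCCC gives GGGGACGCTAAGCGAA, found at positions 58–73 on the template; the primer anneals here to the top strand with its 3' end pointing upstream.
Product length = (reverse-primer end) − (forward-primer start) + 1 = 73 − 22 + 1 = 52 bp.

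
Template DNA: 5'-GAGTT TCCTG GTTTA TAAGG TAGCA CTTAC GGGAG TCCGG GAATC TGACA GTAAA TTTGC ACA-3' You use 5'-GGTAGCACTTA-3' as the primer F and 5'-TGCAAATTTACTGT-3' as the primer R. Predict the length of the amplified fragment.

43 bp

The forward primer matches the template at positions 19–29.
The reverse primer's reverse complement is ACAGTAAATTTGCA, which matches the template at positions 48–61.
Product length = (reverse-primer end) − (forward-primer start) + 1 = 61 − 19 + 1 = 43 bp.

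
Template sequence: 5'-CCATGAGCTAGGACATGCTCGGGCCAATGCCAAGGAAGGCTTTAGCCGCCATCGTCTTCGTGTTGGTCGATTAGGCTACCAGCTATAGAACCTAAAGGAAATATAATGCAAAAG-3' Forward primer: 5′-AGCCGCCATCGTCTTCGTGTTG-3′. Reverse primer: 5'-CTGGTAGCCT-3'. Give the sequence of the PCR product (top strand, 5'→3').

5'-AGCCGCCATCGTCTTCGTGTTGGTCGATTAGGCTACCAG-3'

The forward primer matches the template at positions 44–65.
Taking the reverse complement of CTGGTAGCCT gives AGGCTACCAG, found at positions 73–82 on the template; the primer anneals here to the top strand with its 3' end pointing upstream.
The product is the template from position 44 through 82 (39 bp).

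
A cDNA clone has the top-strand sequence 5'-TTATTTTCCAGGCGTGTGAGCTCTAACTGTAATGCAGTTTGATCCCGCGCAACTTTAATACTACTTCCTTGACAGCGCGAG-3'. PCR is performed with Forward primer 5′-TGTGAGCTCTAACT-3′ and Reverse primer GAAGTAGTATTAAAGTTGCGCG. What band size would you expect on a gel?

Forward primer TGTGAGCTCTAACT is found on the top strand at positions 15–28.
The reverse primer's reverse complement is CGCGCAACTTTAATACTACTTC, which matches the template at positions 46–67.
Product length = (reverse-primer end) − (forward-primer start) + 1 = 67 − 15 + 1 = 53 bp.

53 bp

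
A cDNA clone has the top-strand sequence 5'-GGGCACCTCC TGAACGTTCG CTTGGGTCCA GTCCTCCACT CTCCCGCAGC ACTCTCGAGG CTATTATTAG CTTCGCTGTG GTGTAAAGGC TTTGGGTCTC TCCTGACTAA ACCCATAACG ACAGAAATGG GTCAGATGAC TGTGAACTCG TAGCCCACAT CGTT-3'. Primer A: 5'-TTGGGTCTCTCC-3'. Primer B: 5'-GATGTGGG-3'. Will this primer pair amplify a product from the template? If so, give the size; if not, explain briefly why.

Yes — a 70 bp product.

Primer A (TTGGGTCTCTCC) matches the top strand at positions 92–103; it acts as a forward primer.
Primer B's reverse complement is CCCACATC, matching the top strand at positions 154–161; it acts as a reverse primer.
The 3' ends face each other across positions 92–161, giving a 70 bp product.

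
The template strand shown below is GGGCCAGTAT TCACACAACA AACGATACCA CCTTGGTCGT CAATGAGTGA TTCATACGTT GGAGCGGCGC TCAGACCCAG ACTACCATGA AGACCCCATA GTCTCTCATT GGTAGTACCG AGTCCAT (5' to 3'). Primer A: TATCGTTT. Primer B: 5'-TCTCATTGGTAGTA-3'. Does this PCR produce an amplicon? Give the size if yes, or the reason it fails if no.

Primer A (TATCGTTT) has reverse complement AAACGATA, which matches the top strand at positions 20–27; primer A anneals to the top strand there with its 3' end pointing upstream toward position 20.
Primer B (TCTCATTGGTAGTA) matches the top strand directly at positions 104–117; it anneals to the bottom strand with its 3' end pointing downstream toward position 117.
The 3' ends diverge (primer A extends toward position 1, primer B toward position 127), so the primers never converge on a shared product.

No product — the primers' 3' ends point away from each other.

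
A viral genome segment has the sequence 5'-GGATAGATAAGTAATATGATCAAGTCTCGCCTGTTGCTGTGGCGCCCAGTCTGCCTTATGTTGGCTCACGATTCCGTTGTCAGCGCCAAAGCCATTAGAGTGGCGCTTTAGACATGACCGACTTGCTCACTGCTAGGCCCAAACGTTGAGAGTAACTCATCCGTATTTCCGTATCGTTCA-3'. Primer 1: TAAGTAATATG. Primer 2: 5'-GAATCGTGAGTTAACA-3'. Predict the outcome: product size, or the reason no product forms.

Primer 2 (GAATCGTGAGTTAACA) does not match the top strand, and its reverse complement TGTTAACTCACGATTC does not match either.
With no annealing site for primer 2, no amplification occurs.

No product — primer 2 has no binding site in the template.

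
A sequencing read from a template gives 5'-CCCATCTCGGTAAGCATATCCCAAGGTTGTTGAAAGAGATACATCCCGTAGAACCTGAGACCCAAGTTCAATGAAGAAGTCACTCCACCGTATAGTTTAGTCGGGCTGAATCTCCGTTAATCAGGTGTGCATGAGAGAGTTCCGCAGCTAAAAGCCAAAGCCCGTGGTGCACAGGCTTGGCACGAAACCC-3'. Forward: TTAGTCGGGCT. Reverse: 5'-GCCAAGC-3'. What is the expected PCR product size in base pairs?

85 bp

Scanning the template, TTAGTCGGGCT occurs at positions 97–107; this primer anneals to the bottom strand there with its 3' end pointing downstream.
Reverse complement of the reverse primer: GCTTGGC. This occurs on the top strand at positions 175–181.
Product length = (reverse-primer end) − (forward-primer start) + 1 = 181 − 97 + 1 = 85 bp.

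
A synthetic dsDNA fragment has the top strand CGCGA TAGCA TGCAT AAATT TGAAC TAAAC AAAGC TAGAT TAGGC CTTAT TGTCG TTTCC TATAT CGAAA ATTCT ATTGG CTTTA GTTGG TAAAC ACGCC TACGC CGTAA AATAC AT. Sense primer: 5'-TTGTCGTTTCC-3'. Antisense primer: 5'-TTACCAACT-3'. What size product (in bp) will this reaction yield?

The forward primer matches the template at positions 50–60.
Taking the reverse complement of TTACCAACT gives AGTTGGTAA, found at positions 85–93 on the template; the primer anneals here to the top strand with its 3' end pointing upstream.
The product runs from position 50 to position 93, so its length is 93 − 50 + 1 = 44 bp.

44 bp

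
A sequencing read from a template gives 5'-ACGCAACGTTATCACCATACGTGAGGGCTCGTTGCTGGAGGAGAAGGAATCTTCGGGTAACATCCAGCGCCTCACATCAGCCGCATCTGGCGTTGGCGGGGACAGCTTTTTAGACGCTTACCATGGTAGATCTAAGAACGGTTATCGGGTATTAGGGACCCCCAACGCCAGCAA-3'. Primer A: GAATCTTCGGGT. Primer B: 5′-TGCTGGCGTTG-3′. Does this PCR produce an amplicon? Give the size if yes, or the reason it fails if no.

Primer A (GAATCTTCGGGT) matches the top strand at positions 47–58; it acts as a forward primer.
Primer B's reverse complement is CAACGCCAGCA, matching the top strand at positions 163–173; it acts as a reverse primer.
The 3' ends face each other across positions 47–173, giving a 127 bp product.

Yes — a 127 bp product.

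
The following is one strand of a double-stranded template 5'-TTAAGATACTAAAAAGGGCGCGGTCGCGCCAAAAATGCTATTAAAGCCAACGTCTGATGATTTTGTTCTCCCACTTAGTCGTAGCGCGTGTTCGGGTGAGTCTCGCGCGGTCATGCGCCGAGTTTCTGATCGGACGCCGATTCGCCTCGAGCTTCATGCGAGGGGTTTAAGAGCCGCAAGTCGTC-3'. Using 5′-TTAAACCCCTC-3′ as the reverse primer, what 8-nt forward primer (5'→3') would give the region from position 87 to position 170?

The reverse primer's reverse complement GAGGGGTTTAA matches the template at positions 160–170; the product starts at position 87.
The forward primer is identical to the top strand over positions 87–94: CGTGTTCG.

5'-CGTGTTCG-3'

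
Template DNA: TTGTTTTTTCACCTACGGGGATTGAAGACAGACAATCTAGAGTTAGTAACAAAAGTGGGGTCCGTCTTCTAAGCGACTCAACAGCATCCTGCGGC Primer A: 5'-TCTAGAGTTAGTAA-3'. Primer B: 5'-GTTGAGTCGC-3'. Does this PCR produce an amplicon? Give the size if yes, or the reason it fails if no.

Yes — a 47 bp product.

Primer A (TCTAGAGTTAGTAA) matches the top strand at positions 36–49; it acts as a forward primer.
Primer B's reverse complement is GCGACTCAAC, matching the top strand at positions 73–82; it acts as a reverse primer.
The 3' ends face each other across positions 36–82, giving a 47 bp product.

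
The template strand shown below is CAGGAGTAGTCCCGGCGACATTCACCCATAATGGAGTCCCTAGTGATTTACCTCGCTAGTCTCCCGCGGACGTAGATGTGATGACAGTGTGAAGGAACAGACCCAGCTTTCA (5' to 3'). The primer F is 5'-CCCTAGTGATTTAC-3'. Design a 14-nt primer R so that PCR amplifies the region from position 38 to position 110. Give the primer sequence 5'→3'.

The product's 3' end on the top strand is position 110.
The reverse primer anneals to the top strand over positions 97–110, i.e. to ACAGACCCAGCTTT.
Its sequence written 5'→3' is the reverse complement: AAAGCTGGGTCTGT.

5'-AAAGCTGGGTCTGT-3'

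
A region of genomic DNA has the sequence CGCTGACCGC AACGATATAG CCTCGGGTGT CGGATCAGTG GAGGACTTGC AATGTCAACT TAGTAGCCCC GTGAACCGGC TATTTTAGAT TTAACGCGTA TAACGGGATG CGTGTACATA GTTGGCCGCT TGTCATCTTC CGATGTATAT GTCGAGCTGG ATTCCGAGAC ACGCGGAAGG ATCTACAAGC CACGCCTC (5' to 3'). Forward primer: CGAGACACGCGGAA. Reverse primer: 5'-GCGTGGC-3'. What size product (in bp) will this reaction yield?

31 bp

Forward primer CGAGACACGCGGAA is found on the top strand at positions 165–178.
Reverse complement of the reverse primer: GCCACGC. This occurs on the top strand at positions 189–195.
Product length = (reverse-primer end) − (forward-primer start) + 1 = 195 − 165 + 1 = 31 bp.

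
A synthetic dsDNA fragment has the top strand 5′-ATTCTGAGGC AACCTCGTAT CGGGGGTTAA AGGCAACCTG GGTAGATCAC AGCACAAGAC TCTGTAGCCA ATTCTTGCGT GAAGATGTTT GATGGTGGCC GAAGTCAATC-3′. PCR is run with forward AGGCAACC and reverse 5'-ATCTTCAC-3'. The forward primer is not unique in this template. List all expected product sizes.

The forward primer AGGCAACC matches the top strand at positions 7–14, 31–38.
The reverse primer's reverse complement is GTGAAGAT, matching at positions 79–86.
Each forward site pairs with the reverse site to give a product ending at position 86: sizes 80, 56 bp.

80 bp, 56 bp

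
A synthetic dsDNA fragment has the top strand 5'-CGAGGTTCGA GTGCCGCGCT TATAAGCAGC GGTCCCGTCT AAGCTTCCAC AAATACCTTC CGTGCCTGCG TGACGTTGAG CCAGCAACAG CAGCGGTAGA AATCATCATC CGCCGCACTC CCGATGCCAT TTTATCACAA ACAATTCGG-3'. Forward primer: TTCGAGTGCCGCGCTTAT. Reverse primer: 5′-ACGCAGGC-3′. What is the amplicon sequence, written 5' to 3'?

Scanning the template, TTCGAGTGCCGCGCTTAT occurs at positions 6–23; this primer anneals to the bottom strand there with its 3' end pointing downstream.
Reverse complement of the reverse primer: GCCTGCGT. This occurs on the top strand at positions 64–71.
The product is the template from position 6 through 71 (66 bp).

5'-TTCGAGTGCCGCGCTTATAAGCAGCGGTCCCGTCTAAGCTTCCACAAATACCTTCCGTGCCTGCGT-3'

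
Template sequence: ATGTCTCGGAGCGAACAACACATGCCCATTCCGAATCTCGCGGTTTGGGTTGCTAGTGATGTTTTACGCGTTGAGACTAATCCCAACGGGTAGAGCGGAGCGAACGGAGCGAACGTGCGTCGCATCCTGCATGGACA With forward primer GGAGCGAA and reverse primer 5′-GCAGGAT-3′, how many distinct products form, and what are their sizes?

The forward primer GGAGCGAA matches the top strand at positions 8–15, 97–104, 106–113.
The reverse primer's reverse complement is ATCCTGC, matching at positions 124–130.
Each forward site pairs with the reverse site to give a product ending at position 130: sizes 123, 34, 25 bp.

Three products: 123 bp, 34 bp, 25 bp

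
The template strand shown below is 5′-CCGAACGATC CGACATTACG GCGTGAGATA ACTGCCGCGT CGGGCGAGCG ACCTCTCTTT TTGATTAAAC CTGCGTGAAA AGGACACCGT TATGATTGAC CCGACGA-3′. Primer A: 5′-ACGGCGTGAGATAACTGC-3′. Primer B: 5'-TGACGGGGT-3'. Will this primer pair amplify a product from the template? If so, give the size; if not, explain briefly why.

Primer B (TGACGGGGT) does not match the top strand, and its reverse complement ACCCCGTCA does not match either.
With no annealing site for primer B, no amplification occurs.

No product — primer B has no binding site in the template.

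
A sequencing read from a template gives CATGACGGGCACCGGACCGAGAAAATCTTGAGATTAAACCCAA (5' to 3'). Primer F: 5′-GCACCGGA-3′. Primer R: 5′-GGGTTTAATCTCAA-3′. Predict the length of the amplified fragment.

Forward primer GCACCGGA is found on the top strand at positions 9–16.
Reverse complement of the reverse primer: TTGAGATTAAACCC. This occurs on the top strand at positions 28–41.
Amplicon spans positions 9–41: 33 bp.

33 bp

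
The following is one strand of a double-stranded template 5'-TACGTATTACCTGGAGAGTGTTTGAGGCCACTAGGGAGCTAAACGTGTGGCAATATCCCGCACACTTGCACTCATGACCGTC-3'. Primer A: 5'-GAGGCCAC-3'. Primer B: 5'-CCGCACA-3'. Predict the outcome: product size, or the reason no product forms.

Primer A (GAGGCCAC) matches the top strand at positions 24–31 (3' end points downstream).
Primer B (CCGCACA) also matches the top strand directly, at positions 58–64 — its reverse complement TGTGCGG is not present.
Both primers anneal to the bottom strand with 3' ends pointing the same way, so neither can prime synthesis back toward the other.

No product — both primers anneal to the same strand and extend in the same direction.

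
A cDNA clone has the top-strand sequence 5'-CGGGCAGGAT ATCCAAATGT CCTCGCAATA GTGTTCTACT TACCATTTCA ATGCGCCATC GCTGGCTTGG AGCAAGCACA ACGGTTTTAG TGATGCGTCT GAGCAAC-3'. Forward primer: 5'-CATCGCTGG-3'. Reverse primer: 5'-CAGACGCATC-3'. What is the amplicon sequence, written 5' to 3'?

5'-CATCGCTGGCTTGGAGCAAGCACAACGGTTTTAGTGATGCGTCTG-3'

Scanning the template, CATCGCTGG occurs at positions 57–65; this primer anneals to the bottom strand there with its 3' end pointing downstream.
Taking the reverse complement of CAGACGCATC gives GATGCGTCTG, found at positions 92–101 on the template; the primer anneals here to the top strand with its 3' end pointing upstream.
The product is the template from position 57 through 101 (45 bp).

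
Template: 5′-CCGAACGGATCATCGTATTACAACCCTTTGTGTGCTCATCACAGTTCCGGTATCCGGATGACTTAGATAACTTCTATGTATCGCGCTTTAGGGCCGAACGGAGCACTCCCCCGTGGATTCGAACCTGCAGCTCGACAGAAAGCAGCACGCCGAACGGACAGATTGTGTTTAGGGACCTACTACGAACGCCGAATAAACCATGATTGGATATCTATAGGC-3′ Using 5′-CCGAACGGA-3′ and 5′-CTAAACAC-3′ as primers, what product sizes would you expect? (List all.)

172 bp, 79 bp, 23 bp

The forward primer CCGAACGGA matches the top strand at positions 1–9, 94–102, 150–158.
The reverse primer's reverse complement is GTGTTTAG, matching at positions 165–172.
Each forward site pairs with the reverse site to give a product ending at position 172: sizes 172, 79, 23 bp.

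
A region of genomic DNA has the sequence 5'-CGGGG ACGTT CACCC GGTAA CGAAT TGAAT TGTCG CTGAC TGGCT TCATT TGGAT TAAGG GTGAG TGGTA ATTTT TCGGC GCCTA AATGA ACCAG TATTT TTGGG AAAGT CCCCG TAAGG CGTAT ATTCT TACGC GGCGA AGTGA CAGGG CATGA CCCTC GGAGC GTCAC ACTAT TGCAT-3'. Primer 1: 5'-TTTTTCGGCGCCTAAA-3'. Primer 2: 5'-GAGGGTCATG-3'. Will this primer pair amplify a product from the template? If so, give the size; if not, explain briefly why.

Yes — an 89 bp product.

Primer 1 (TTTTTCGGCGCCTAAA) matches the top strand at positions 72–87; it acts as a forward primer.
Primer 2's reverse complement is CATGACCCTC, matching the top strand at positions 151–160; it acts as a reverse primer.
The 3' ends face each other across positions 72–160, giving an 89 bp product.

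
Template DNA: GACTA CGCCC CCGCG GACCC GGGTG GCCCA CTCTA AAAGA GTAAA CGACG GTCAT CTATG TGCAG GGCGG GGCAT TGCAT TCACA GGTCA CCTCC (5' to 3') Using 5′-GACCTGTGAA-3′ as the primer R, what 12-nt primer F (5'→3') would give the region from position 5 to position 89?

The reverse primer's reverse complement TTCACAGGTC matches the template at positions 80–89; the product starts at position 5.
The forward primer is identical to the top strand over positions 5–16: ACGCCCCCGCGG.

5'-ACGCCCCCGCGG-3'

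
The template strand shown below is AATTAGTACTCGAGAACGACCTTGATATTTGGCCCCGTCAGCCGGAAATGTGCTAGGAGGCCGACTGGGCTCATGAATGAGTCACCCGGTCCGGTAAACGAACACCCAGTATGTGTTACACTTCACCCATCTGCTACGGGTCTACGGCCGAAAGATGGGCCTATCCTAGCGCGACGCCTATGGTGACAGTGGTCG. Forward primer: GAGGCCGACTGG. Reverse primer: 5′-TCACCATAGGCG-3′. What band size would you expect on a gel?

130 bp

Forward primer GAGGCCGACTGG is found on the top strand at positions 57–68.
Taking the reverse complement of TCACCATAGGCG gives CGCCTATGGTGA, found at positions 175–186 on the template; the primer anneals here to the top strand with its 3' end pointing upstream.
Product length = (reverse-primer end) − (forward-primer start) + 1 = 186 − 57 + 1 = 130 bp.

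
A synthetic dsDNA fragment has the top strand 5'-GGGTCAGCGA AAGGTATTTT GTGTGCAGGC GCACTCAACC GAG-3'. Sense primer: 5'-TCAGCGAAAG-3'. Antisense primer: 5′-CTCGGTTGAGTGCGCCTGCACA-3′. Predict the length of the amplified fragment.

40 bp

The forward primer matches the template at positions 4–13.
Reverse complement of the reverse primer: TGTGCAGGCGCACTCAACCGAG. This occurs on the top strand at positions 22–43.
Product length = (reverse-primer end) − (forward-primer start) + 1 = 43 − 4 + 1 = 40 bp.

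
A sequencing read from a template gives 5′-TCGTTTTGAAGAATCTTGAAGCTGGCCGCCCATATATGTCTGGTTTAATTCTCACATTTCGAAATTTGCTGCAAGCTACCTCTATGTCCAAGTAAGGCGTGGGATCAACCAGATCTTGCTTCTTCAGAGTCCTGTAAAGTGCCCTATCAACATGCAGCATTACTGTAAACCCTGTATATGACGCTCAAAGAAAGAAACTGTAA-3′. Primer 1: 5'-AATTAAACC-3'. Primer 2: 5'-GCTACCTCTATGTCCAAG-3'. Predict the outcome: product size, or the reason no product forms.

Primer 1 (AATTAAACC) has reverse complement GGTTTAATT, which matches the top strand at positions 42–50; primer 1 anneals to the top strand there with its 3' end pointing upstream toward position 42.
Primer 2 (GCTACCTCTATGTCCAAG) matches the top strand directly at positions 75–92; it anneals to the bottom strand with its 3' end pointing downstream toward position 92.
The 3' ends diverge (primer 1 extends toward position 1, primer 2 toward position 203), so the primers never converge on a shared product.

No product — the primers' 3' ends point away from each other.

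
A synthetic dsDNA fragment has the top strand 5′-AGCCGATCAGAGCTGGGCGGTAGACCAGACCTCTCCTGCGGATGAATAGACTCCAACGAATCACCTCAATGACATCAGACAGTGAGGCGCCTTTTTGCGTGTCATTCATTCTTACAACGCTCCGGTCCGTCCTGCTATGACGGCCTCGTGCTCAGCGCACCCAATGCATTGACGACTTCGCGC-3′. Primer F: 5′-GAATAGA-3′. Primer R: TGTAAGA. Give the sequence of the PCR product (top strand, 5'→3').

The forward primer matches the template at positions 44–50.
The reverse primer's reverse complement is TCTTACA, which matches the template at positions 110–116.
The product is the template from position 44 through 116 (73 bp).

5'-GAATAGACTCCAACGAATCACCTCAATGACATCAGACAGTGAGGCGCCTTTTTGCGTGTCATTCATTCTTACA-3'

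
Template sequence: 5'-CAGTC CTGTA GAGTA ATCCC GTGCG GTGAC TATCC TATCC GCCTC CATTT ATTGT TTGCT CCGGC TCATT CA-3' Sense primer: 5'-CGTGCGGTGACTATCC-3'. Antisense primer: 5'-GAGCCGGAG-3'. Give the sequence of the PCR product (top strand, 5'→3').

Forward primer CGTGCGGTGACTATCC is found on the top strand at positions 20–35.
Reverse complement of the reverse primer: CTCCGGCTC. This occurs on the top strand at positions 59–67.
The product is the template from position 20 through 67 (48 bp).

5'-CGTGCGGTGACTATCCTATCCGCCTCCATTTATTGTTTGCTCCGGCTC-3'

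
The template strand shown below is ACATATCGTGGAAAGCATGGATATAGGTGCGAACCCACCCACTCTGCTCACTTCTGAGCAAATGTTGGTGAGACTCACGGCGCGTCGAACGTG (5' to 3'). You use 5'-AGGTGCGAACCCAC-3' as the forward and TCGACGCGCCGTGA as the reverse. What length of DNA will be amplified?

Forward primer AGGTGCGAACCCAC is found on the top strand at positions 25–38.
Reverse complement of the reverse primer: TCACGGCGCGTCGA. This occurs on the top strand at positions 75–88.
Amplicon spans positions 25–88: 64 bp.

64 bp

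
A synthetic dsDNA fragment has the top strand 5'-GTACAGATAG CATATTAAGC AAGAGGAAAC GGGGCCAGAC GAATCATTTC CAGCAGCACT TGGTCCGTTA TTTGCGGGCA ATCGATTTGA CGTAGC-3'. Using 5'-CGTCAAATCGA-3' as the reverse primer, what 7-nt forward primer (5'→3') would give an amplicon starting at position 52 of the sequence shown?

5'-AGCAGCA-3'

The reverse primer's reverse complement TCGATTTGACG matches the template at positions 82–92; the product starts at position 52.
The forward primer is identical to the top strand over positions 52–58: AGCAGCA.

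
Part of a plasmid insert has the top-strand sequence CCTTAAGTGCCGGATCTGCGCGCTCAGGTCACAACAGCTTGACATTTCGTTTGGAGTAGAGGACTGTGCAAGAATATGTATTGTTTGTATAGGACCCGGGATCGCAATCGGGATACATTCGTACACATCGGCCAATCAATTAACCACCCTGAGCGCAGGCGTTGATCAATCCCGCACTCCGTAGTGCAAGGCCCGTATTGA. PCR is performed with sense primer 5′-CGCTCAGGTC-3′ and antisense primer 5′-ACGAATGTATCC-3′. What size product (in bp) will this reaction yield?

The forward primer matches the template at positions 21–30.
Reverse complement of the reverse primer: GGATACATTCGT. This occurs on the top strand at positions 111–122.
Product length = (reverse-primer end) − (forward-primer start) + 1 = 122 − 21 + 1 = 102 bp.

102 bp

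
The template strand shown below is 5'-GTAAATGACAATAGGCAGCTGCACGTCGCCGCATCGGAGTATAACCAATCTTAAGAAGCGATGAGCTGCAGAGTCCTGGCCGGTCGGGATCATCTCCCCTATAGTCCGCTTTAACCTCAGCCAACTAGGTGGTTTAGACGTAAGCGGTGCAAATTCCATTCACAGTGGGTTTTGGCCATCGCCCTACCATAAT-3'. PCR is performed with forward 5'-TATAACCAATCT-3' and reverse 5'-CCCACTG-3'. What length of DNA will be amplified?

Forward primer TATAACCAATCT is found on the top strand at positions 40–51.
The reverse primer's reverse complement is CAGTGGG, which matches the template at positions 163–169.
The product runs from position 40 to position 169, so its length is 169 − 40 + 1 = 130 bp.

130 bp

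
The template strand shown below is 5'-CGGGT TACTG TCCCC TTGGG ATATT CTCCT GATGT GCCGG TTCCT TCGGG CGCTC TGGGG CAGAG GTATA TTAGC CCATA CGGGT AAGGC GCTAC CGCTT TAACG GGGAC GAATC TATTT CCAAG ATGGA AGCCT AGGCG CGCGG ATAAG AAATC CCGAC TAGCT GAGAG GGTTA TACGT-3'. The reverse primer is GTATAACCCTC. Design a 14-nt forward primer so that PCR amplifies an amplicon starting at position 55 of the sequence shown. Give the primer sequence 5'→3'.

5'-CTGGGGCAGAGGTA-3'

The reverse primer's reverse complement GAGGGTTATAC matches the template at positions 168–178; the product starts at position 55.
The forward primer is identical to the top strand over positions 55–68: CTGGGGCAGAGGTA.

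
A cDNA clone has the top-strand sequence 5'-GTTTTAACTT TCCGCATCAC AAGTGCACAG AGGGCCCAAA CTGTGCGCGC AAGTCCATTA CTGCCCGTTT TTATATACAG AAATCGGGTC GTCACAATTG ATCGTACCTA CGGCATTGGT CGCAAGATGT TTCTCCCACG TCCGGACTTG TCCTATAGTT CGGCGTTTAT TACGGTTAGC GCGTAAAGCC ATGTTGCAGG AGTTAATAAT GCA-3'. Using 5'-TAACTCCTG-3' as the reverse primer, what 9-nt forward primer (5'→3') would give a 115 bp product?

The reverse primer's reverse complement CAGGAGTTA matches the template at positions 197–205, so the product ends at position 205.
A 115 bp product then starts at position 205 − 115 + 1 = 91.
The forward primer is identical to the top strand there: GTCACAATT.

5'-GTCACAATT-3'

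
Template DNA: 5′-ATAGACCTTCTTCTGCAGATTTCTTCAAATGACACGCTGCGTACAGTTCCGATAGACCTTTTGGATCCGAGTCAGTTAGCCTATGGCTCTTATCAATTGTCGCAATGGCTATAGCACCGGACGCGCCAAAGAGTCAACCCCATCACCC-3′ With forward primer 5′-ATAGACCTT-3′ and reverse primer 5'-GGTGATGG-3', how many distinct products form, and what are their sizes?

The forward primer ATAGACCTT matches the top strand at positions 1–9, 52–60.
The reverse primer's reverse complement is CCATCACC, matching at positions 140–147.
Each forward site pairs with the reverse site to give a product ending at position 147: sizes 147, 96 bp.

Two products: 147 bp, 96 bp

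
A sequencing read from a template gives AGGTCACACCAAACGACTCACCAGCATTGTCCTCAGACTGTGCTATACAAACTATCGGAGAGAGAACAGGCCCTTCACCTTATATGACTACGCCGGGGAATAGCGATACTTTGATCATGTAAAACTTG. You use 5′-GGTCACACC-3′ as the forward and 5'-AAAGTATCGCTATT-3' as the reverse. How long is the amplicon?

Scanning the template, GGTCACACC occurs at positions 2–10; this primer anneals to the bottom strand there with its 3' end pointing downstream.
The reverse primer's reverse complement is AATAGCGATACTTT, which matches the template at positions 99–112.
The product runs from position 2 to position 112, so its length is 112 − 2 + 1 = 111 bp.

111 bp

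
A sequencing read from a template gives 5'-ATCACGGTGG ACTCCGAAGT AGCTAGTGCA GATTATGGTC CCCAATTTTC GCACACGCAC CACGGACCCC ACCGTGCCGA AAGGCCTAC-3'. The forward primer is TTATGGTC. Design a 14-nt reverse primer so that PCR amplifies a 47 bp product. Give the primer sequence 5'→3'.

5'-CGGCACGGTGGGGT-3'

The forward primer binds at positions 33–40, so a 47 bp product ends at position 33 + 47 − 1 = 79.
The reverse primer anneals to the top strand over positions 66–79, i.e. to ACCCCACCGTGCCG.
Its sequence written 5'→3' is the reverse complement: CGGCACGGTGGGGT.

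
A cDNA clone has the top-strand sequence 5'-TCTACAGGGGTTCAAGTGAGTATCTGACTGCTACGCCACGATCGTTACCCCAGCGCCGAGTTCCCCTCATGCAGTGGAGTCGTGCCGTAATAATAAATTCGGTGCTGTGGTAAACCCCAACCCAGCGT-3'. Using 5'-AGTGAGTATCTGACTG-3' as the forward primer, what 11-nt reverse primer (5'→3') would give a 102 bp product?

The forward primer binds at positions 15–30, so a 102 bp product ends at position 15 + 102 − 1 = 116.
The reverse primer anneals to the top strand over positions 106–116, i.e. to TGTGGTAAACC.
Its sequence written 5'→3' is the reverse complement: GGTTTACCACA.

5'-GGTTTACCACA-3'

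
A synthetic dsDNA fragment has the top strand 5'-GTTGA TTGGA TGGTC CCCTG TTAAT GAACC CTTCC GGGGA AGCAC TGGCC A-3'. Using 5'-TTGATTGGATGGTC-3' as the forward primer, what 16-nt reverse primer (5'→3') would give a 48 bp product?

The forward primer binds at positions 2–15, so a 48 bp product ends at position 2 + 48 − 1 = 49.
The reverse primer anneals to the top strand over positions 34–49, i.e. to CCGGGGAAGCACTGGC.
Its sequence written 5'→3' is the reverse complement: GCCAGTGCTTCCCCGG.

5'-GCCAGTGCTTCCCCGG-3'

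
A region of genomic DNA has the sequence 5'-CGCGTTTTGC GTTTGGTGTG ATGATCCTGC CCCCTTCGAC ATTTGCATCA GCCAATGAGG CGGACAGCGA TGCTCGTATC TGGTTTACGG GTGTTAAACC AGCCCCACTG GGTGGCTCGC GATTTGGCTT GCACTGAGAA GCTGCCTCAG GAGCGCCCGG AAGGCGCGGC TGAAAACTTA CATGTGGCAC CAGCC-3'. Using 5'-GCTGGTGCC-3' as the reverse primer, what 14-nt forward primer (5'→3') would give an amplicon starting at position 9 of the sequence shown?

The reverse primer's reverse complement GGCACCAGC matches the template at positions 186–194; the product starts at position 9.
The forward primer is identical to the top strand over positions 9–22: GCGTTTGGTGTGAT.

5'-GCGTTTGGTGTGAT-3'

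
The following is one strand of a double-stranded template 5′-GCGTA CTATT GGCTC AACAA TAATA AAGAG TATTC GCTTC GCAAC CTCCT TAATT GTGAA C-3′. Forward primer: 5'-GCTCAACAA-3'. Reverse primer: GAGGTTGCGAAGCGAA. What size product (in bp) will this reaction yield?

37 bp

The forward primer matches the template at positions 12–20.
The reverse primer's reverse complement is TTCGCTTCGCAACCTC, which matches the template at positions 33–48.
Product length = (reverse-primer end) − (forward-primer start) + 1 = 48 − 12 + 1 = 37 bp.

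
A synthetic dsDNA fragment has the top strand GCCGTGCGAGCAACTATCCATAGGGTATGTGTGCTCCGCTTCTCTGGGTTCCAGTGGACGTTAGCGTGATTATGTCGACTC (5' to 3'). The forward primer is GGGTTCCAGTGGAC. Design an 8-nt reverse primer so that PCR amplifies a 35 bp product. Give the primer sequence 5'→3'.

The forward primer binds at positions 46–59, so a 35 bp product ends at position 46 + 35 − 1 = 80.
The reverse primer anneals to the top strand over positions 73–80, i.e. to TGTCGACT.
Its sequence written 5'→3' is the reverse complement: AGTCGACA.

5'-AGTCGACA-3'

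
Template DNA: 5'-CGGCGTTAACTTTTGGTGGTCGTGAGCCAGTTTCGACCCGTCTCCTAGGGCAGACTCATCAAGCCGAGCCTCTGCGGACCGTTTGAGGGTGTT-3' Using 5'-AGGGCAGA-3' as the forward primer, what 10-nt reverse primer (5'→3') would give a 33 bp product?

5'-GTCCGCAGAG-3'

The forward primer binds at positions 47–54, so a 33 bp product ends at position 47 + 33 − 1 = 79.
The reverse primer anneals to the top strand over positions 70–79, i.e. to CTCTGCGGAC.
Its sequence written 5'→3' is the reverse complement: GTCCGCAGAG.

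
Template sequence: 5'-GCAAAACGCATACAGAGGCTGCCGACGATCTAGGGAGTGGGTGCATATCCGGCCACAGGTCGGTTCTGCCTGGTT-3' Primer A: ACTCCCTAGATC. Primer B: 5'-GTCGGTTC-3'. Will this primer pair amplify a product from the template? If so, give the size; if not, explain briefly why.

Primer A (ACTCCCTAGATC) has reverse complement GATCTAGGGAGT, which matches the top strand at positions 27–38; primer A anneals to the top strand there with its 3' end pointing upstream toward position 27.
Primer B (GTCGGTTC) matches the top strand directly at positions 59–66; it anneals to the bottom strand with its 3' end pointing downstream toward position 66.
The 3' ends diverge (primer A extends toward position 1, primer B toward position 75), so the primers never converge on a shared product.

No product — the primers' 3' ends point away from each other.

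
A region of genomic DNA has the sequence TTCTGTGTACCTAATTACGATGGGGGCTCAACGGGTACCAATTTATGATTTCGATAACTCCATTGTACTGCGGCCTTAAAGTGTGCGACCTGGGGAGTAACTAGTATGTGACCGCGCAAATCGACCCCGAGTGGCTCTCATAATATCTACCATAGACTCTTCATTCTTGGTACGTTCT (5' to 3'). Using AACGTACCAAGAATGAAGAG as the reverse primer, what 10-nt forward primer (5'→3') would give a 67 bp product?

5'-GACCGCGCAA-3'

The reverse primer's reverse complement CTCTTCATTCTTGGTACGTT matches the template at positions 157–176, so the product ends at position 176.
A 67 bp product then starts at position 176 − 67 + 1 = 110.
The forward primer is identical to the top strand there: GACCGCGCAA.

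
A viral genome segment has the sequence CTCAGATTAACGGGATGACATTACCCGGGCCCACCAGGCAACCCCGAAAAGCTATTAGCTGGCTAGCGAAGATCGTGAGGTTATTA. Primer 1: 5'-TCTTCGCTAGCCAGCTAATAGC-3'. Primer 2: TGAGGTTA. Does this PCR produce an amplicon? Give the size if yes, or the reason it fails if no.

Primer 1 (TCTTCGCTAGCCAGCTAATAGC) has reverse complement GCTATTAGCTGGCTAGCGAAGA, which matches the top strand at positions 51–72; primer 1 anneals to the top strand there with its 3' end pointing upstream toward position 51.
Primer 2 (TGAGGTTA) matches the top strand directly at positions 76–83; it anneals to the bottom strand with its 3' end pointing downstream toward position 83.
The 3' ends diverge (primer 1 extends toward position 1, primer 2 toward position 86), so the primers never converge on a shared product.

No product — the primers' 3' ends point away from each other.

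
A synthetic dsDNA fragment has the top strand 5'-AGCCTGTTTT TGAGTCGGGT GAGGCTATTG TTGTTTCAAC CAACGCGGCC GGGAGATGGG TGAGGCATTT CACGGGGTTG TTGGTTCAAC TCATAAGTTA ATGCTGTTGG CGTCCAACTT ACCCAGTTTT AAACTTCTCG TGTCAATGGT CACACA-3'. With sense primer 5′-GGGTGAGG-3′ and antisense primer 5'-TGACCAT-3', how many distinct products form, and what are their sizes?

The forward primer GGGTGAGG matches the top strand at positions 17–24, 58–65.
The reverse primer's reverse complement is ATGGTCA, matching at positions 146–152.
Each forward site pairs with the reverse site to give a product ending at position 152: sizes 136, 95 bp.

Two products: 136 bp, 95 bp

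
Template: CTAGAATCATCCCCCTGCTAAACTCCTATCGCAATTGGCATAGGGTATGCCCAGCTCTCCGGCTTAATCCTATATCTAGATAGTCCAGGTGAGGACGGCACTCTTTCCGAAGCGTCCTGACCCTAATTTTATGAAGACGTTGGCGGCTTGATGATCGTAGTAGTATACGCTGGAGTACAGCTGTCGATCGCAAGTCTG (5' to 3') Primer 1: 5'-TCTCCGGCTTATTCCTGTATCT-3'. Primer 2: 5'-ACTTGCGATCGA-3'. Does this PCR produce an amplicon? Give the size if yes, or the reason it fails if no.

No product — primer 1 has no binding site in the template.

Primer 1 (TCTCCGGCTTATTCCTGTATCT) does not match the top strand, and its reverse complement AGATACAGGAATAAGCCGGAGA does not match either.
With no annealing site for primer 1, no amplification occurs.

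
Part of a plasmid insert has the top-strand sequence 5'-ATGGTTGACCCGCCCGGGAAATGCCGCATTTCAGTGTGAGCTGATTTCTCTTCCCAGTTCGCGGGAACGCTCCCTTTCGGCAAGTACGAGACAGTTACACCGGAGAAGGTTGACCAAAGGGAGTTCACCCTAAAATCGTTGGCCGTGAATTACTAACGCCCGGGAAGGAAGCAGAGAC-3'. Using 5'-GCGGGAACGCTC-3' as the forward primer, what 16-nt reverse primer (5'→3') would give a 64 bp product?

5'-ACTCCCTTTGGTCAAC-3'

The forward primer binds at positions 61–72, so a 64 bp product ends at position 61 + 64 − 1 = 124.
The reverse primer anneals to the top strand over positions 109–124, i.e. to GTTGACCAAAGGGAGT.
Its sequence written 5'→3' is the reverse complement: ACTCCCTTTGGTCAAC.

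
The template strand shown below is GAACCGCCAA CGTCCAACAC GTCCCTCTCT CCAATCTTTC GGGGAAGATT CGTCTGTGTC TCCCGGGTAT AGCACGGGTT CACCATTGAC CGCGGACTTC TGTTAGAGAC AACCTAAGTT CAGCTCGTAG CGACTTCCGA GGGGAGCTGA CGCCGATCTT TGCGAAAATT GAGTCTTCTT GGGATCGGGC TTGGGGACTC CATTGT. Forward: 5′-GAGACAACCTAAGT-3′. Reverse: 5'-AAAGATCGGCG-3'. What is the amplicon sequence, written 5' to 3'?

Forward primer GAGACAACCTAAGT is found on the top strand at positions 106–119.
Reverse complement of the reverse primer: CGCCGATCTTT. This occurs on the top strand at positions 151–161.
The product is the template from position 106 through 161 (56 bp).

5'-GAGACAACCTAAGTTCAGCTCGTAGCGACTTCCGAGGGGAGCTGACGCCGATCTTT-3'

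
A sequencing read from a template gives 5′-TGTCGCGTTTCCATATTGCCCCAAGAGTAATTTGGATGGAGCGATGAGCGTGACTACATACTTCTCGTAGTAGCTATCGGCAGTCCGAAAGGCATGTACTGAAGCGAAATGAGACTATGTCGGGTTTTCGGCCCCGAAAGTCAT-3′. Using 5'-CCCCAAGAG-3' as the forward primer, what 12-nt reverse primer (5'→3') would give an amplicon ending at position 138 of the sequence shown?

The forward primer binds at positions 19–27; the product's 3' end on the top strand is position 138.
The reverse primer anneals to the top strand over positions 127–138, i.e. to TTCGGCCCCGAA.
Its sequence written 5'→3' is the reverse complement: TTCGGGGCCGAA.

5'-TTCGGGGCCGAA-3'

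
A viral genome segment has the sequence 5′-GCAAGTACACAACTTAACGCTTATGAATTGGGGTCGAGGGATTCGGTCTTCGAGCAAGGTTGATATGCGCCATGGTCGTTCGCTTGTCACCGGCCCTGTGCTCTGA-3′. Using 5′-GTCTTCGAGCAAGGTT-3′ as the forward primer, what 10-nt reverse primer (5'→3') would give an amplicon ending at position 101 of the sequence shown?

5'-GCACAGGGCC-3'

The forward primer binds at positions 46–61; the product's 3' end on the top strand is position 101.
The reverse primer anneals to the top strand over positions 92–101, i.e. to GGCCCTGTGC.
Its sequence written 5'→3' is the reverse complement: GCACAGGGCC.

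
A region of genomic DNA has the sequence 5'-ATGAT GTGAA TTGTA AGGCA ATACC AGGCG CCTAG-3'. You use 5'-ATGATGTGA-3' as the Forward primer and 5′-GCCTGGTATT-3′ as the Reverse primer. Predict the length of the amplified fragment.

Scanning the template, ATGATGTGA occurs at positions 1–9; this primer anneals to the bottom strand there with its 3' end pointing downstream.
Reverse complement of the reverse primer: AATACCAGGC. This occurs on the top strand at positions 20–29.
The product runs from position 1 to position 29, so its length is 29 − 1 + 1 = 29 bp.

29 bp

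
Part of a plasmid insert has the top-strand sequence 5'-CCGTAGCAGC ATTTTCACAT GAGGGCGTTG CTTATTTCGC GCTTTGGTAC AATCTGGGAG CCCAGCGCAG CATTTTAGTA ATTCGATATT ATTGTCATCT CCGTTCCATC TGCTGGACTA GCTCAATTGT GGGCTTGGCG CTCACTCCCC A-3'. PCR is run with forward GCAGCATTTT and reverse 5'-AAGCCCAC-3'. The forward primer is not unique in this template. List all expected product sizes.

The forward primer GCAGCATTTT matches the top strand at positions 6–15, 67–76.
The reverse primer's reverse complement is GTGGGCTT, matching at positions 129–136.
Each forward site pairs with the reverse site to give a product ending at position 136: sizes 131, 70 bp.

131 bp, 70 bp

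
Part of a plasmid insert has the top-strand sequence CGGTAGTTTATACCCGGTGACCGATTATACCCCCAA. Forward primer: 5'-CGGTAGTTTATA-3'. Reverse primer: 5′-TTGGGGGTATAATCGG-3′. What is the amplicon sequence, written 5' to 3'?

Scanning the template, CGGTAGTTTATA occurs at positions 1–12; this primer anneals to the bottom strand there with its 3' end pointing downstream.
The reverse primer's reverse complement is CCGATTATACCCCCAA, which matches the template at positions 21–36.
The product is the template from position 1 through 36 (36 bp).

5'-CGGTAGTTTATACCCGGTGACCGATTATACCCCCAA-3'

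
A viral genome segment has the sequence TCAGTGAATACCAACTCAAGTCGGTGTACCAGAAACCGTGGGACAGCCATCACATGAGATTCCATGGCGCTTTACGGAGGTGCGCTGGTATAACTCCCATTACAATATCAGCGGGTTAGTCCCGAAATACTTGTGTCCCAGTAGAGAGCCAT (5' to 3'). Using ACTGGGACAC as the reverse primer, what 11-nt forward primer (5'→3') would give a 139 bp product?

The reverse primer's reverse complement GTGTCCCAGT matches the template at positions 133–142, so the product ends at position 142.
A 139 bp product then starts at position 142 − 139 + 1 = 4.
The forward primer is identical to the top strand there: GTGAATACCAA.

5'-GTGAATACCAA-3'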